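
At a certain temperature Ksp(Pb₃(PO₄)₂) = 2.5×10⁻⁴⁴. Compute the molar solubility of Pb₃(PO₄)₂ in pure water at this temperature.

Pb₃(PO₄)₂(s) ⇌ 3 Pb²⁺(aq) + 2 PO₄³⁻(aq)
Let s be the molar solubility. Then [Pb²⁺] = 3s and [PO₄³⁻] = 2s.
Ksp = [Pb²⁺]^3[PO₄³⁻]^2 = (3s)^3 · (2s)^2 = 108s^5
108s^5 = 2.5×10⁻⁴⁴  ⇒  s^5 = 2.3×10⁻⁴⁶
s = (2.3×10⁻⁴⁶)^(1/5) = 7.5×10⁻¹⁰ M

7.5×10⁻¹⁰ M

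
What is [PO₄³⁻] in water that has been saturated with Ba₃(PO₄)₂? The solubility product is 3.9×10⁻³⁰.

Ba₃(PO₄)₂(s) ⇌ 3 Ba²⁺(aq) + 2 PO₄³⁻(aq)
Let s be the molar solubility. Then [Ba²⁺] = 3s and [PO₄³⁻] = 2s.
Ksp = [Ba²⁺]^3[PO₄³⁻]^2 = (3s)^3 · (2s)^2 = 108s^5 = 3.9×10⁻³⁰
s = 5.1×10⁻⁷ mol L⁻¹
[PO₄³⁻] = 2s = 1.0×10⁻⁶ mol L⁻¹

1.0×10⁻⁶ M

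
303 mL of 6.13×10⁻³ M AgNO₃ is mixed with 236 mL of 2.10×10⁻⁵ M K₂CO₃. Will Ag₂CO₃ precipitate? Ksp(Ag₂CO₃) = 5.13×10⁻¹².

Yes

After mixing, V = 303 mL + 236 mL = 539 mL.
[Ag⁺] = (6.13×10⁻³)(303)/539 = 3.45×10⁻³ M
[CO₃²⁻] = (2.10×10⁻⁵)(236)/539 = 9.19×10⁻⁶ M
Q = [Ag⁺]^2[CO₃²⁻] = 1.09×10⁻¹⁰
Q = 1.09×10⁻¹⁰ > Ksp = 5.13×10⁻¹², so the solution is supersaturated and Ag₂CO₃ precipitates.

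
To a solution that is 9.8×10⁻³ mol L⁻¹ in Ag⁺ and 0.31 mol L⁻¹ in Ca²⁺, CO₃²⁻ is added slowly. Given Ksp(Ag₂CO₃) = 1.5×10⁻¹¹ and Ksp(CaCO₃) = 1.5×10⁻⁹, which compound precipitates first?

CaCO₃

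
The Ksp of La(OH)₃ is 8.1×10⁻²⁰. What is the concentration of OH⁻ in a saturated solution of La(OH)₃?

La(OH)₃(s) ⇌ La³⁺(aq) + 3 OH⁻(aq)
For each mole of La(OH)₃ that dissolves per liter, [La³⁺] = s and [OH⁻] = 3s; let s denote this solubility.
Ksp = [La³⁺][OH⁻]^3 = s · (3s)^3 = 27s^4 = 8.1×10⁻²⁰
s = 7.4×10⁻⁶ mol/L
[OH⁻] = 3s = 2.2×10⁻⁵ mol/L

2.2×10⁻⁵ M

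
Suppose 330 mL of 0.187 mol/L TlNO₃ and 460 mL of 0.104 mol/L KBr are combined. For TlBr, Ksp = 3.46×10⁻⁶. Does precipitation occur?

Yes

The combined volume is 790 mL.
[Tl⁺] = (0.187)(330)/790 = 7.81×10⁻² mol/L
[Br⁻] = (0.104)(460)/790 = 6.06×10⁻² mol/L
Q = [Tl⁺][Br⁻] = 4.73×10⁻³
Since Q (4.73×10⁻³) exceeds Ksp (3.46×10⁻⁶), TlBr will precipitate.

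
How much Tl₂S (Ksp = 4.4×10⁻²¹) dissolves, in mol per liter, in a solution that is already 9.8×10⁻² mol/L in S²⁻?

Tl₂S(s) ⇌ 2 Tl⁺(aq) + S²⁻(aq)
The solution already contains S²⁻ at 9.8×10⁻² mol/L. Let s be the molar solubility of Tl₂S.
[S²⁻] ≈ 9.8×10⁻² mol/L (common ion dominates); [Tl⁺] = 2s.
Ksp = [Tl⁺]^2[S²⁻] = (2s)^2(9.8×10⁻²)
(2s)^2 = 4.4×10⁻²¹ / (9.8×10⁻²) = 4.5×10⁻²⁰
s = 1.1×10⁻¹⁰ mol/L

1.1×10⁻¹⁰ M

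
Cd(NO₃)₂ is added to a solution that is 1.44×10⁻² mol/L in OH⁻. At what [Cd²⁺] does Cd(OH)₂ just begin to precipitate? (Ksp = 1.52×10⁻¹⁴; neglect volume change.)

A salt starts to precipitate once the ion product Q reaches its Ksp.
Cd(OH)₂(s) ⇌ Cd²⁺(aq) + 2 OH⁻(aq)
Ksp = [Cd²⁺][OH⁻]^2 = [Cd²⁺](1.44×10⁻²)^2
[Cd²⁺] = 1.52×10⁻¹⁴ / (1.44×10⁻²)^2 = 7.33×10⁻¹¹
[Cd²⁺] = 7.33×10⁻¹¹ mol/L

7.33×10⁻¹¹ M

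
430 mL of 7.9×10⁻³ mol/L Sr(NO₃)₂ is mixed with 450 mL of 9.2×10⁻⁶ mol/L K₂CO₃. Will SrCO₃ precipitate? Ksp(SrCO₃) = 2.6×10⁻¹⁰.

Yes

Total volume after mixing = 430 + 450 = 880 mL.
[Sr²⁺] = (7.9×10⁻³)(430)/880 = 3.9×10⁻³ mol/L
[CO₃²⁻] = (9.2×10⁻⁶)(450)/880 = 4.7×10⁻⁶ mol/L
Q = [Sr²⁺][CO₃²⁻] = 1.8×10⁻⁸
Since Q (1.8×10⁻⁸) exceeds Ksp (2.6×10⁻¹⁰), SrCO₃ will precipitate.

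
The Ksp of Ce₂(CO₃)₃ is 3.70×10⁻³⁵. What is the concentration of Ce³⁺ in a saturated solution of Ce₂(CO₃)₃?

1.02×10⁻⁷ M

Ce₂(CO₃)₃(s) ⇌ 2 Ce³⁺(aq) + 3 CO₃²⁻(aq)
Call the molar solubility s, so that [Ce³⁺] = 2s and [CO₃²⁻] = 3s.
Ksp = [Ce³⁺]^2[CO₃²⁻]^3 = (2s)^2 · (3s)^3 = 108s^5 = 3.70×10⁻³⁵
s = 5.09×10⁻⁸ mol L⁻¹
[Ce³⁺] = 2s = 1.02×10⁻⁷ mol L⁻¹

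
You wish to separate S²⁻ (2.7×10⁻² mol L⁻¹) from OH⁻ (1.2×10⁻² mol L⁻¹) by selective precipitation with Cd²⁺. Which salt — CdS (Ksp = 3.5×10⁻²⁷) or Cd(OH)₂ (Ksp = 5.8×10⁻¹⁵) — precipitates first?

CdS

A salt starts to precipitate once the ion product Q reaches its Ksp.
For CdS: [Cd²⁺] = (Ksp/[S²⁻]) = 1.3×10⁻²⁵ mol L⁻¹
For Cd(OH)₂: [Cd²⁺] = (Ksp/[OH⁻]^2) = 4.0×10⁻¹¹ mol L⁻¹
The smaller threshold [Cd²⁺] is reached first, so CdS precipitates first.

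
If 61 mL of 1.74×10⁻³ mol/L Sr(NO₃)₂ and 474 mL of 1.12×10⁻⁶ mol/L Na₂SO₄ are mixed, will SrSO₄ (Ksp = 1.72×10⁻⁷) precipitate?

No

After mixing, V = 61 mL + 474 mL = 535 mL.
[Sr²⁺] = (1.74×10⁻³)(61)/535 = 1.98×10⁻⁴ mol/L
[SO₄²⁻] = (1.12×10⁻⁶)(474)/535 = 9.92×10⁻⁷ mol/L
Q = [Sr²⁺][SO₄²⁻] = 1.97×10⁻¹⁰
Q < Ksp (1.97×10⁻¹⁰ vs 1.72×10⁻⁷); the solution remains unsaturated and no precipitate forms.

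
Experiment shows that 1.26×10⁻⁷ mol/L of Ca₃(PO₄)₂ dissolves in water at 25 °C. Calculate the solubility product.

Ksp = 3.43×10⁻³³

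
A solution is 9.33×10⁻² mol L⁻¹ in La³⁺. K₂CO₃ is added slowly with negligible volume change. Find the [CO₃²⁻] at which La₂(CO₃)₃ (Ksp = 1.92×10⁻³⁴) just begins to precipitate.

2.80×10⁻¹¹ M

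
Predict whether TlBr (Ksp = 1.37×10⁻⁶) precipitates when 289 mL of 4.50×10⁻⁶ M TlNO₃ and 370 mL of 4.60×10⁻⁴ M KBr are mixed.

No

Total volume after mixing = 289 + 370 = 659 mL.
[Tl⁺] = (4.50×10⁻⁶)(289)/659 = 1.97×10⁻⁶ M
[Br⁻] = (4.60×10⁻⁴)(370)/659 = 2.58×10⁻⁴ M
Q = [Tl⁺][Br⁻] = 5.10×10⁻¹⁰
Q < Ksp (5.10×10⁻¹⁰ vs 1.37×10⁻⁶); the solution remains unsaturated and no precipitate forms.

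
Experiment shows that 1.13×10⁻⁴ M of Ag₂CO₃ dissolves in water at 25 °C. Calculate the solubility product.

Ksp = 5.77×10⁻¹²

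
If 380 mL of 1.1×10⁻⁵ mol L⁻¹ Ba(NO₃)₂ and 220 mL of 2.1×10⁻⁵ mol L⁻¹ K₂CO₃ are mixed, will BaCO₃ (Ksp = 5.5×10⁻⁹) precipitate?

No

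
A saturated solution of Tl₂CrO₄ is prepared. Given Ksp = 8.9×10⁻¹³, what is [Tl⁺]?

1.2×10⁻⁴ M

Tl₂CrO₄(s) ⇌ 2 Tl⁺(aq) + CrO₄²⁻(aq)
Call the molar solubility s, so that [Tl⁺] = 2s and [CrO₄²⁻] = s.
Ksp = [Tl⁺]^2[CrO₄²⁻] = (2s)^2 · s = 4s^3 = 8.9×10⁻¹³
s = 6.1×10⁻⁵ M
[Tl⁺] = 2s = 1.2×10⁻⁴ M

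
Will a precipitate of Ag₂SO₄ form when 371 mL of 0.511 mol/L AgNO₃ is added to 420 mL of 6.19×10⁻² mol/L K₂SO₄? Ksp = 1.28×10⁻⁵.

Yes

Total volume after mixing = 371 + 420 = 791 mL.
[Ag⁺] = (0.511)(371)/791 = 0.240 mol/L
[SO₄²⁻] = (6.19×10⁻²)(420)/791 = 3.29×10⁻² mol/L
Q = [Ag⁺]^2[SO₄²⁻] = 1.89×10⁻³
Because Q > Ksp (1.89×10⁻³ vs 1.28×10⁻⁵), a precipitate of Ag₂SO₄ forms.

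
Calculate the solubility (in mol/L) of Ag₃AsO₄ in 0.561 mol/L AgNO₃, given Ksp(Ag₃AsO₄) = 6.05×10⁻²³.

3.43×10⁻²² M

Ag₃AsO₄(s) ⇌ 3 Ag⁺(aq) + AsO₄³⁻(aq)
The solution already contains Ag⁺ at 0.561 mol/L. Let s be the molar solubility of Ag₃AsO₄.
[Ag⁺] ≈ 0.561 mol/L (common ion dominates); [AsO₄³⁻] = s.
Ksp = [Ag⁺]^3[AsO₄³⁻] = (0.561)^3s
s = 6.05×10⁻²³ / (0.561)^3 = 3.43×10⁻²²
s = 3.43×10⁻²² mol/L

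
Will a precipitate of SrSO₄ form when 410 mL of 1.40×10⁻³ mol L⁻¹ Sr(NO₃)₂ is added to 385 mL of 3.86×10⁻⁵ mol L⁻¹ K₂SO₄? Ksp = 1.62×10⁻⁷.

No

Total volume after mixing = 410 + 385 = 795 mL.
[Sr²⁺] = (1.40×10⁻³)(410)/795 = 7.22×10⁻⁴ mol L⁻¹
[SO₄²⁻] = (3.86×10⁻⁵)(385)/795 = 1.87×10⁻⁵ mol L⁻¹
Q = [Sr²⁺][SO₄²⁻] = 1.35×10⁻⁸
Since Q (1.35×10⁻⁸) is less than Ksp (1.62×10⁻⁷), no SrSO₄ precipitates.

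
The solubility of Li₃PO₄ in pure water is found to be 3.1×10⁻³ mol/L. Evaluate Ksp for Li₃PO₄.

Li₃PO₄(s) ⇌ 3 Li⁺(aq) + PO₄³⁻(aq)
For each mole of Li₃PO₄ that dissolves per liter, [Li⁺] = 3s and [PO₄³⁻] = s; let s denote this solubility.
Ksp = [Li⁺]^3[PO₄³⁻] = (3s)^3 · s = 27s^4
Ksp = 27 × (3.1×10⁻³)^4 = 2.5×10⁻⁹

Ksp = 2.5×10⁻⁹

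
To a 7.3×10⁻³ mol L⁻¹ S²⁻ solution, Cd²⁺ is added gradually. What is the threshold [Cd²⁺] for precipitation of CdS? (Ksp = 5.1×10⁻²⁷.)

7.0×10⁻²⁵ M

The threshold for precipitation is Q = Ksp.
CdS(s) ⇌ Cd²⁺(aq) + S²⁻(aq)
Ksp = [Cd²⁺][S²⁻] = [Cd²⁺](7.3×10⁻³)
[Cd²⁺] = 5.1×10⁻²⁷ / (7.3×10⁻³) = 7.0×10⁻²⁵
[Cd²⁺] = 7.0×10⁻²⁵ mol L⁻¹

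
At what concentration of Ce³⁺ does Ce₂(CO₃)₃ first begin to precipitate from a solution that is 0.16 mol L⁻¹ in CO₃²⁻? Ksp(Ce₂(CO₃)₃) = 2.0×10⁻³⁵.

A salt starts to precipitate once the ion product Q reaches its Ksp.
Ce₂(CO₃)₃(s) ⇌ 2 Ce³⁺(aq) + 3 CO₃²⁻(aq)
Ksp = [Ce³⁺]^2[CO₃²⁻]^3 = [Ce³⁺]^2(0.16)^3
[Ce³⁺]^2 = 2.0×10⁻³⁵ / (0.16)^3 = 4.9×10⁻³³
[Ce³⁺] = 7.0×10⁻¹⁷ mol L⁻¹

7.0×10⁻¹⁷ M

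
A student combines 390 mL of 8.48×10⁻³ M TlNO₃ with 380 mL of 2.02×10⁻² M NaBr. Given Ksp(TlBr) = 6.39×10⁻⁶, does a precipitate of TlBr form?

Yes

After mixing, V = 390 mL + 380 mL = 770 mL.
[Tl⁺] = (8.48×10⁻³)(390)/770 = 4.30×10⁻³ M
[Br⁻] = (2.02×10⁻²)(380)/770 = 9.97×10⁻³ M
Q = [Tl⁺][Br⁻] = 4.28×10⁻⁵
Because Q > Ksp (4.28×10⁻⁵ vs 6.39×10⁻⁶), a precipitate of TlBr forms.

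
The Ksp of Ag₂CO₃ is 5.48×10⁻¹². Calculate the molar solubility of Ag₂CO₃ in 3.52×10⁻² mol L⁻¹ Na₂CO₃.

6.24×10⁻⁶ M

Ag₂CO₃(s) ⇌ 2 Ag⁺(aq) + CO₃²⁻(aq)
CO₃²⁻ is already present at 3.52×10⁻² mol L⁻¹. If s mol/L of Ag₂CO₃ dissolves, [Ag⁺] = 2s while [CO₃²⁻] ≈ 3.52×10⁻² mol L⁻¹.
Ksp = [Ag⁺]^2[CO₃²⁻] = (2s)^2(3.52×10⁻²)
(2s)^2 = 5.48×10⁻¹² / (3.52×10⁻²) = 1.56×10⁻¹⁰
s = 6.24×10⁻⁶ mol L⁻¹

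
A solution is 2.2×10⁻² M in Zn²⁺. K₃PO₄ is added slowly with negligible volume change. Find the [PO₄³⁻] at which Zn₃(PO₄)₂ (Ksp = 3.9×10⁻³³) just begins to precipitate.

Each salt precipitates once Q = Ksp for that salt.
Zn₃(PO₄)₂(s) ⇌ 3 Zn²⁺(aq) + 2 PO₄³⁻(aq)
Ksp = [Zn²⁺]^3[PO₄³⁻]^2 = [PO₄³⁻]^2(2.2×10⁻²)^3
[PO₄³⁻]^2 = 3.9×10⁻³³ / (2.2×10⁻²)^3 = 3.7×10⁻²⁸
[PO₄³⁻] = 1.9×10⁻¹⁴ M

1.9×10⁻¹⁴ M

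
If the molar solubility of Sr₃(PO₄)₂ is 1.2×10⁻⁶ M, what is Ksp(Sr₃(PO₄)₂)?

Ksp = 2.7×10⁻²⁸

Sr₃(PO₄)₂(s) ⇌ 3 Sr²⁺(aq) + 2 PO₄³⁻(aq)
Let s be the molar solubility. Then [Sr²⁺] = 3s and [PO₄³⁻] = 2s.
Ksp = [Sr²⁺]^3[PO₄³⁻]^2 = (3s)^3 · (2s)^2 = 108s^5
Ksp = 108 × (1.2×10⁻⁶)^5 = 2.7×10⁻²⁸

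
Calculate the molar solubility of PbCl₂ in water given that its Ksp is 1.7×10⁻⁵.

PbCl₂(s) ⇌ Pb²⁺(aq) + 2 Cl⁻(aq)
With molar solubility s: [Pb²⁺] = s, [Cl⁻] = 2s.
Ksp = [Pb²⁺][Cl⁻]^2 = s · (2s)^2 = 4s^3
4s^3 = 1.7×10⁻⁵  ⇒  s^3 = 4.3×10⁻⁶
s = 1.6×10⁻² M

1.6×10⁻² M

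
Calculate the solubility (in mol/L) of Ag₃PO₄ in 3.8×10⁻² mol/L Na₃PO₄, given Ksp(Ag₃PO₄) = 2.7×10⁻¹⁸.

1.4×10⁻⁶ M

Ag₃PO₄(s) ⇌ 3 Ag⁺(aq) + PO₄³⁻(aq)
The solution already contains PO₄³⁻ at 3.8×10⁻² mol/L. Let s be the molar solubility of Ag₃PO₄.
[PO₄³⁻] ≈ 3.8×10⁻² mol/L (common ion dominates); [Ag⁺] = 3s.
Ksp = [Ag⁺]^3[PO₄³⁻] = (3s)^3(3.8×10⁻²)
(3s)^3 = 2.7×10⁻¹⁸ / (3.8×10⁻²) = 7.1×10⁻¹⁷
s = 1.4×10⁻⁶ mol/L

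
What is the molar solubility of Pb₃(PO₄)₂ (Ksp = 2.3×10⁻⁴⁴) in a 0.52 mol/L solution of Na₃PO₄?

Pb₃(PO₄)₂(s) ⇌ 3 Pb²⁺(aq) + 2 PO₄³⁻(aq)
Let s be the solubility of Pb₃(PO₄)₂ here. The common ion gives [PO₄³⁻] ≈ 0.52 mol/L, and [Pb²⁺] = 3s.
Ksp = [Pb²⁺]^3[PO₄³⁻]^2 = (3s)^3(0.52)^2
(3s)^3 = 2.3×10⁻⁴⁴ / (0.52)^2 = 8.5×10⁻⁴⁴
s = 1.5×10⁻¹⁵ mol/L

1.5×10⁻¹⁵ M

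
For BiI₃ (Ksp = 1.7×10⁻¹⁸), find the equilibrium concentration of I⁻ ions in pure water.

4.8×10⁻⁵ M

BiI₃(s) ⇌ Bi³⁺(aq) + 3 I⁻(aq)
For each mole of BiI₃ that dissolves per liter, [Bi³⁺] = s and [I⁻] = 3s; let s denote this solubility.
Ksp = [Bi³⁺][I⁻]^3 = s · (3s)^3 = 27s^4 = 1.7×10⁻¹⁸
s = 1.6×10⁻⁵ mol/L
[I⁻] = 3s = 4.8×10⁻⁵ mol/L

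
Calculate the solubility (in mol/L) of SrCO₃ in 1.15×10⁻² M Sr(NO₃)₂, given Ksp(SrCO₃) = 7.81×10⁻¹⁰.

SrCO₃(s) ⇌ Sr²⁺(aq) + CO₃²⁻(aq)
The solution already contains Sr²⁺ at 1.15×10⁻² M. Let s be the molar solubility of SrCO₃.
[Sr²⁺] ≈ 1.15×10⁻² M (common ion dominates); [CO₃²⁻] = s.
Ksp = [Sr²⁺][CO₃²⁻] = (1.15×10⁻²)s
s = 7.81×10⁻¹⁰ / (1.15×10⁻²) = 6.79×10⁻⁸
s = 6.79×10⁻⁸ M

6.79×10⁻⁸ M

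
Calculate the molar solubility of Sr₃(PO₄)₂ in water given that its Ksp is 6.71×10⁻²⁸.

1.44×10⁻⁶ M

Sr₃(PO₄)₂(s) ⇌ 3 Sr²⁺(aq) + 2 PO₄³⁻(aq)
Let s be the molar solubility. Then [Sr²⁺] = 3s and [PO₄³⁻] = 2s.
Ksp = [Sr²⁺]^3[PO₄³⁻]^2 = (3s)^3 · (2s)^2 = 108s^5
108s^5 = 6.71×10⁻²⁸  ⇒  s^5 = 6.21×10⁻³⁰
s = (6.21×10⁻³⁰)^(1/5) = 1.44×10⁻⁶ mol/L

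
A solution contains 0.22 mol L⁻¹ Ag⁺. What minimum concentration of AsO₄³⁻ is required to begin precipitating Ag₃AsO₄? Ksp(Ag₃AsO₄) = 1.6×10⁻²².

1.5×10⁻²⁰ M

Precipitation of each salt begins when its ion product equals Ksp.
Ag₃AsO₄(s) ⇌ 3 Ag⁺(aq) + AsO₄³⁻(aq)
Ksp = [Ag⁺]^3[AsO₄³⁻] = [AsO₄³⁻](0.22)^3
[AsO₄³⁻] = 1.6×10⁻²² / (0.22)^3 = 1.5×10⁻²⁰
[AsO₄³⁻] = 1.5×10⁻²⁰ mol L⁻¹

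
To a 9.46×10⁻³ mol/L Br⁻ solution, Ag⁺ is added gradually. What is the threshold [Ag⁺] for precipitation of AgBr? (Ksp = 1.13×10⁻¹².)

1.19×10⁻¹⁰ M

The threshold for precipitation is Q = Ksp.
AgBr(s) ⇌ Ag⁺(aq) + Br⁻(aq)
Ksp = [Ag⁺][Br⁻] = [Ag⁺](9.46×10⁻³)
[Ag⁺] = 1.13×10⁻¹² / (9.46×10⁻³) = 1.19×10⁻¹⁰
[Ag⁺] = 1.19×10⁻¹⁰ mol/L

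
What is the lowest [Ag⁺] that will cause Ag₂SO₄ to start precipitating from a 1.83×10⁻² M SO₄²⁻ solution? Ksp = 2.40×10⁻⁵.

3.62×10⁻² M

Precipitation of each salt begins when its ion product equals Ksp.
Ag₂SO₄(s) ⇌ 2 Ag⁺(aq) + SO₄²⁻(aq)
Ksp = [Ag⁺]^2[SO₄²⁻] = [Ag⁺]^2(1.83×10⁻²)
[Ag⁺]^2 = 2.40×10⁻⁵ / (1.83×10⁻²) = 1.31×10⁻³
[Ag⁺] = 3.62×10⁻² M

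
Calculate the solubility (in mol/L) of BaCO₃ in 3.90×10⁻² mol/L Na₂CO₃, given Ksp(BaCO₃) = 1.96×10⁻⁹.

5.03×10⁻⁸ M

BaCO₃(s) ⇌ Ba²⁺(aq) + CO₃²⁻(aq)
CO₃²⁻ is already present at 3.90×10⁻² mol/L. If s mol/L of BaCO₃ dissolves, [Ba²⁺] = s while [CO₃²⁻] ≈ 3.90×10⁻² mol/L.
Ksp = [Ba²⁺][CO₃²⁻] = s(3.90×10⁻²)
s = 1.96×10⁻⁹ / (3.90×10⁻²) = 5.03×10⁻⁸
s = 5.03×10⁻⁸ mol/L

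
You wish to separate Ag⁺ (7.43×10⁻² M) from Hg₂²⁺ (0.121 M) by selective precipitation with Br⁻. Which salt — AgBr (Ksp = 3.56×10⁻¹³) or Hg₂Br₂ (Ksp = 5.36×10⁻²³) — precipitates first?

A salt starts to precipitate once the ion product Q reaches its Ksp.
For AgBr: [Br⁻] = (Ksp/[Ag⁺]) = 4.79×10⁻¹² M
For Hg₂Br₂: [Br⁻] = (Ksp/[Hg₂²⁺])^(1/2) = 2.10×10⁻¹¹ M
Since AgBr needs less Br⁻ to reach saturation, it precipitates first.

AgBr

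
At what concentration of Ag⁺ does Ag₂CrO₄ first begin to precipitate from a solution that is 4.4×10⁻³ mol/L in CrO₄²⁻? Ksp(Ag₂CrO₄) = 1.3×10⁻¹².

1.7×10⁻⁵ M

A salt starts to precipitate once the ion product Q reaches its Ksp.
Ag₂CrO₄(s) ⇌ 2 Ag⁺(aq) + CrO₄²⁻(aq)
Ksp = [Ag⁺]^2[CrO₄²⁻] = [Ag⁺]^2(4.4×10⁻³)
[Ag⁺]^2 = 1.3×10⁻¹² / (4.4×10⁻³) = 3.0×10⁻¹⁰
[Ag⁺] = 1.7×10⁻⁵ mol/L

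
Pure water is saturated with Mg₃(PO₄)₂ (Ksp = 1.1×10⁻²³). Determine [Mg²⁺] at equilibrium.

Mg₃(PO₄)₂(s) ⇌ 3 Mg²⁺(aq) + 2 PO₄³⁻(aq)
Let s be the molar solubility. Then [Mg²⁺] = 3s and [PO₄³⁻] = 2s.
Ksp = [Mg²⁺]^3[PO₄³⁻]^2 = (3s)^3 · (2s)^2 = 108s^5 = 1.1×10⁻²³
s = 1.0×10⁻⁵ mol/L
[Mg²⁺] = 3s = 3.0×10⁻⁵ mol/L

3.0×10⁻⁵ M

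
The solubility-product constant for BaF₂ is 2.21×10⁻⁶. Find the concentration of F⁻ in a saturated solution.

1.64×10⁻² M

BaF₂(s) ⇌ Ba²⁺(aq) + 2 F⁻(aq)
For each mole of BaF₂ that dissolves per liter, [Ba²⁺] = s and [F⁻] = 2s; let s denote this solubility.
Ksp = [Ba²⁺][F⁻]^2 = s · (2s)^2 = 4s^3 = 2.21×10⁻⁶
s = 8.21×10⁻³ mol/L
[F⁻] = 2s = 1.64×10⁻² mol/L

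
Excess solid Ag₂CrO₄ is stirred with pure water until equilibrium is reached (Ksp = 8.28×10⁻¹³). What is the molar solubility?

Ag₂CrO₄(s) ⇌ 2 Ag⁺(aq) + CrO₄²⁻(aq)
With molar solubility s: [Ag⁺] = 2s, [CrO₄²⁻] = s.
Ksp = [Ag⁺]^2[CrO₄²⁻] = (2s)^2 · s = 4s^3
4s^3 = 8.28×10⁻¹³  ⇒  s^3 = 2.07×10⁻¹³
Taking the 3rd root, s = 5.92×10⁻⁵ mol L⁻¹.

5.92×10⁻⁵ M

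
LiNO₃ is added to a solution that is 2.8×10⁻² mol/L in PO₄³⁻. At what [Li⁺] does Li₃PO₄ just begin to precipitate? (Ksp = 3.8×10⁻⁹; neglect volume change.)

Precipitation begins when Q = Ksp.
Li₃PO₄(s) ⇌ 3 Li⁺(aq) + PO₄³⁻(aq)
Ksp = [Li⁺]^3[PO₄³⁻] = [Li⁺]^3(2.8×10⁻²)
[Li⁺]^3 = 3.8×10⁻⁹ / (2.8×10⁻²) = 1.4×10⁻⁷
[Li⁺] = 5.1×10⁻³ mol/L

5.1×10⁻³ M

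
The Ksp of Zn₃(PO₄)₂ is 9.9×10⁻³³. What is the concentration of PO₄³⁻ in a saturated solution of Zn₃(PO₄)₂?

3.1×10⁻⁷ M

Zn₃(PO₄)₂(s) ⇌ 3 Zn²⁺(aq) + 2 PO₄³⁻(aq)
If s mol/L of Zn₃(PO₄)₂ dissolves, [Zn²⁺] = 3s and [PO₄³⁻] = 2s.
Ksp = [Zn²⁺]^3[PO₄³⁻]^2 = (3s)^3 · (2s)^2 = 108s^5 = 9.9×10⁻³³
s = 1.6×10⁻⁷ M
[PO₄³⁻] = 2s = 3.1×10⁻⁷ M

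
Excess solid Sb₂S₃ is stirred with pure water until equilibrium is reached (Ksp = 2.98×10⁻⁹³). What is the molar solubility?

Sb₂S₃(s) ⇌ 2 Sb³⁺(aq) + 3 S²⁻(aq)
Let s be the molar solubility. Then [Sb³⁺] = 2s and [S²⁻] = 3s.
Ksp = [Sb³⁺]^2[S²⁻]^3 = (2s)^2 · (3s)^3 = 108s^5
108s^5 = 2.98×10⁻⁹³  ⇒  s^5 = 2.76×10⁻⁹⁵
Taking the 5th root, s = 1.23×10⁻¹⁹ M.

1.23×10⁻¹⁹ M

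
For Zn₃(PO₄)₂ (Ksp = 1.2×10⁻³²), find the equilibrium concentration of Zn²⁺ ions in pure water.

4.9×10⁻⁷ M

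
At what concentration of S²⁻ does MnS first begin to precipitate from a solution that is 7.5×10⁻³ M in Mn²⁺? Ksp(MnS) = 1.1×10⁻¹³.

1.5×10⁻¹¹ M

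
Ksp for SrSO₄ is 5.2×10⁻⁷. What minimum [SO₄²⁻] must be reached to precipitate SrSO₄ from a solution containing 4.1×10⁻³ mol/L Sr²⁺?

1.3×10⁻⁴ M

The threshold for precipitation is Q = Ksp.
SrSO₄(s) ⇌ Sr²⁺(aq) + SO₄²⁻(aq)
Ksp = [Sr²⁺][SO₄²⁻] = [SO₄²⁻](4.1×10⁻³)
[SO₄²⁻] = 5.2×10⁻⁷ / (4.1×10⁻³) = 1.3×10⁻⁴
[SO₄²⁻] = 1.3×10⁻⁴ mol/L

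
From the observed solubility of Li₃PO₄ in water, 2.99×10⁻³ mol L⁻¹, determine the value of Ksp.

Li₃PO₄(s) ⇌ 3 Li⁺(aq) + PO₄³⁻(aq)
With molar solubility s: [Li⁺] = 3s, [PO₄³⁻] = s.
Ksp = [Li⁺]^3[PO₄³⁻] = (3s)^3 · s = 27s^4
Ksp = 27 × (2.99×10⁻³)^4 = 2.16×10⁻⁹

Ksp = 2.16×10⁻⁹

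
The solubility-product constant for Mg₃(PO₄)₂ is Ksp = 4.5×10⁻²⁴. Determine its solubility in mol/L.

Mg₃(PO₄)₂(s) ⇌ 3 Mg²⁺(aq) + 2 PO₄³⁻(aq)
With molar solubility s: [Mg²⁺] = 3s, [PO₄³⁻] = 2s.
Ksp = [Mg²⁺]^3[PO₄³⁻]^2 = (3s)^3 · (2s)^2 = 108s^5
108s^5 = 4.5×10⁻²⁴  ⇒  s^5 = 4.2×10⁻²⁶
s = 8.4×10⁻⁶ mol/L

8.4×10⁻⁶ M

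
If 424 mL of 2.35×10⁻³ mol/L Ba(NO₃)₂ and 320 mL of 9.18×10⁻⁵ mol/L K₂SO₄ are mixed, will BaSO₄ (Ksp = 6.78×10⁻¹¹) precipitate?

The combined volume is 744 mL.
[Ba²⁺] = (2.35×10⁻³)(424)/744 = 1.34×10⁻³ mol/L
[SO₄²⁻] = (9.18×10⁻⁵)(320)/744 = 3.95×10⁻⁵ mol/L
Q = [Ba²⁺][SO₄²⁻] = 5.29×10⁻⁸
Since Q (5.29×10⁻⁸) exceeds Ksp (6.78×10⁻¹¹), BaSO₄ will precipitate.

Yes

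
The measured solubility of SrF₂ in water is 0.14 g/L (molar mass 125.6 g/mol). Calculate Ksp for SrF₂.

Convert to molarity: s = 0.14 / 125.6 = 1.115×10⁻³ mol/L
SrF₂(s) ⇌ Sr²⁺(aq) + 2 F⁻(aq)
With molar solubility s: [Sr²⁺] = s, [F⁻] = 2s.
Ksp = [Sr²⁺][F⁻]^2 = s · (2s)^2 = 4s^3
Ksp = 4 × (1.115×10⁻³)^3 = 5.5×10⁻⁹

Ksp = 5.5×10⁻⁹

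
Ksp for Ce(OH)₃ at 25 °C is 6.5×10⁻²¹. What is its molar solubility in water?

3.9×10⁻⁶ M

Ce(OH)₃(s) ⇌ Ce³⁺(aq) + 3 OH⁻(aq)
For each mole of Ce(OH)₃ that dissolves per liter, [Ce³⁺] = s and [OH⁻] = 3s; let s denote this solubility.
Ksp = [Ce³⁺][OH⁻]^3 = s · (3s)^3 = 27s^4
27s^4 = 6.5×10⁻²¹  ⇒  s^4 = 2.4×10⁻²²
Taking the 4th root, s = 3.9×10⁻⁶ mol/L.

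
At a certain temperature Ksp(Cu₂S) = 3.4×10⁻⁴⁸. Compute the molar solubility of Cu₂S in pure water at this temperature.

9.5×10⁻¹⁷ M

Cu₂S(s) ⇌ 2 Cu⁺(aq) + S²⁻(aq)
For each mole of Cu₂S that dissolves per liter, [Cu⁺] = 2s and [S²⁻] = s; let s denote this solubility.
Ksp = [Cu⁺]^2[S²⁻] = (2s)^2 · s = 4s^3
4s^3 = 3.4×10⁻⁴⁸  ⇒  s^3 = 8.5×10⁻⁴⁹
s = (8.5×10⁻⁴⁹)^(1/3) = 9.5×10⁻¹⁷ mol L⁻¹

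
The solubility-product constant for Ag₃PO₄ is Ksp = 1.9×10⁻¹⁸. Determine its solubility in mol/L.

Ag₃PO₄(s) ⇌ 3 Ag⁺(aq) + PO₄³⁻(aq)
For each mole of Ag₃PO₄ that dissolves per liter, [Ag⁺] = 3s and [PO₄³⁻] = s; let s denote this solubility.
Ksp = [Ag⁺]^3[PO₄³⁻] = (3s)^3 · s = 27s^4
27s^4 = 1.9×10⁻¹⁸  ⇒  s^4 = 7.0×10⁻²⁰
s = 1.6×10⁻⁵ M

1.6×10⁻⁵ M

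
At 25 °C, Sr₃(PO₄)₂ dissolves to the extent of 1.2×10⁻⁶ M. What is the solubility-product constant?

Sr₃(PO₄)₂(s) ⇌ 3 Sr²⁺(aq) + 2 PO₄³⁻(aq)
If s mol/L of Sr₃(PO₄)₂ dissolves, [Sr²⁺] = 3s and [PO₄³⁻] = 2s.
Ksp = [Sr²⁺]^3[PO₄³⁻]^2 = (3s)^3 · (2s)^2 = 108s^5
Ksp = 108 × (1.2×10⁻⁶)^5 = 2.7×10⁻²⁸

Ksp = 2.7×10⁻²⁸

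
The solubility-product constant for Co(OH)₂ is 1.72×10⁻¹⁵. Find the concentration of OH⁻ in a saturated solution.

Co(OH)₂(s) ⇌ Co²⁺(aq) + 2 OH⁻(aq)
With molar solubility s: [Co²⁺] = s, [OH⁻] = 2s.
Ksp = [Co²⁺][OH⁻]^2 = s · (2s)^2 = 4s^3 = 1.72×10⁻¹⁵
s = 7.55×10⁻⁶ mol/L
[OH⁻] = 2s = 1.51×10⁻⁵ mol/L

1.51×10⁻⁵ M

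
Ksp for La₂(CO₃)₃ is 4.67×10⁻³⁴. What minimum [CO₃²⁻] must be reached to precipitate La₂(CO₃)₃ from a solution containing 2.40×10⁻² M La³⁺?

Precipitation of each salt begins when its ion product equals Ksp.
La₂(CO₃)₃(s) ⇌ 2 La³⁺(aq) + 3 CO₃²⁻(aq)
Ksp = [La³⁺]^2[CO₃²⁻]^3 = [CO₃²⁻]^3(2.40×10⁻²)^2
[CO₃²⁻]^3 = 4.67×10⁻³⁴ / (2.40×10⁻²)^2 = 8.11×10⁻³¹
[CO₃²⁻] = 9.32×10⁻¹¹ M

9.32×10⁻¹¹ M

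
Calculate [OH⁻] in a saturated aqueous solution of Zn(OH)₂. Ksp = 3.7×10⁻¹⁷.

4.2×10⁻⁶ M

Zn(OH)₂(s) ⇌ Zn²⁺(aq) + 2 OH⁻(aq)
For each mole of Zn(OH)₂ that dissolves per liter, [Zn²⁺] = s and [OH⁻] = 2s; let s denote this solubility.
Ksp = [Zn²⁺][OH⁻]^2 = s · (2s)^2 = 4s^3 = 3.7×10⁻¹⁷
s = 2.1×10⁻⁶ mol/L
[OH⁻] = 2s = 4.2×10⁻⁶ mol/L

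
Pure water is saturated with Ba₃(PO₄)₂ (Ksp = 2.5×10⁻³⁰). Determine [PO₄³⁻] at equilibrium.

Ba₃(PO₄)₂(s) ⇌ 3 Ba²⁺(aq) + 2 PO₄³⁻(aq)
With molar solubility s: [Ba²⁺] = 3s, [PO₄³⁻] = 2s.
Ksp = [Ba²⁺]^3[PO₄³⁻]^2 = (3s)^3 · (2s)^2 = 108s^5 = 2.5×10⁻³⁰
s = 4.7×10⁻⁷ mol L⁻¹
[PO₄³⁻] = 2s = 9.4×10⁻⁷ mol L⁻¹

9.4×10⁻⁷ M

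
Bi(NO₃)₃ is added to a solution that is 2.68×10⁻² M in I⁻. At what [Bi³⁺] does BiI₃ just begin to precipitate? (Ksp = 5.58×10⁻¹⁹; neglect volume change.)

The threshold for precipitation is Q = Ksp.
BiI₃(s) ⇌ Bi³⁺(aq) + 3 I⁻(aq)
Ksp = [Bi³⁺][I⁻]^3 = [Bi³⁺](2.68×10⁻²)^3
[Bi³⁺] = 5.58×10⁻¹⁹ / (2.68×10⁻²)^3 = 2.90×10⁻¹⁴
[Bi³⁺] = 2.90×10⁻¹⁴ M

2.90×10⁻¹⁴ M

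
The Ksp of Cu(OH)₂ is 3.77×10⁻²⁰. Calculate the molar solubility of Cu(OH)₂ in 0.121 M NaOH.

2.57×10⁻¹⁸ M

Cu(OH)₂(s) ⇌ Cu²⁺(aq) + 2 OH⁻(aq)
Let s be the solubility of Cu(OH)₂ here. The common ion gives [OH⁻] ≈ 0.121 M, and [Cu²⁺] = s.
Ksp = [Cu²⁺][OH⁻]^2 = s(0.121)^2
s = 3.77×10⁻²⁰ / (0.121)^2 = 2.57×10⁻¹⁸
s = 2.57×10⁻¹⁸ M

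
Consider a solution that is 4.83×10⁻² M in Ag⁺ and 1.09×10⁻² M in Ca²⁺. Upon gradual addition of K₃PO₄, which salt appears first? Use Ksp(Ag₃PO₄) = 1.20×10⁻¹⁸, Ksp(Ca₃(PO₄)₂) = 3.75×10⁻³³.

The threshold for precipitation is Q = Ksp.
For Ag₃PO₄: [PO₄³⁻] = (Ksp/[Ag⁺]^3) = 1.06×10⁻¹⁴ M
For Ca₃(PO₄)₂: [PO₄³⁻] = (Ksp/[Ca²⁺]^3)^(1/2) = 5.38×10⁻¹⁴ M
Since Ag₃PO₄ needs less PO₄³⁻ to reach saturation, it precipitates first.

Ag₃PO₄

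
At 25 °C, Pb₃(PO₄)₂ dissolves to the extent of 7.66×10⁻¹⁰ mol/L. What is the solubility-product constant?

Ksp = 2.85×10⁻⁴⁴

Pb₃(PO₄)₂(s) ⇌ 3 Pb²⁺(aq) + 2 PO₄³⁻(aq)
Call the molar solubility s, so that [Pb²⁺] = 3s and [PO₄³⁻] = 2s.
Ksp = [Pb²⁺]^3[PO₄³⁻]^2 = (3s)^3 · (2s)^2 = 108s^5
Ksp = 108 × (7.66×10⁻¹⁰)^5 = 2.85×10⁻⁴⁴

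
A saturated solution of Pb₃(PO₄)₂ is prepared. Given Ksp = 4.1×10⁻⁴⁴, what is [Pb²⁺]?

2.5×10⁻⁹ M

Pb₃(PO₄)₂(s) ⇌ 3 Pb²⁺(aq) + 2 PO₄³⁻(aq)
Let s be the molar solubility. Then [Pb²⁺] = 3s and [PO₄³⁻] = 2s.
Ksp = [Pb²⁺]^3[PO₄³⁻]^2 = (3s)^3 · (2s)^2 = 108s^5 = 4.1×10⁻⁴⁴
s = 8.2×10⁻¹⁰ mol/L
[Pb²⁺] = 3s = 2.5×10⁻⁹ mol/L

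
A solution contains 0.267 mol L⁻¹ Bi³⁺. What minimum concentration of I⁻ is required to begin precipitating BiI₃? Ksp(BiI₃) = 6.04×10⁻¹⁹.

Precipitation of each salt begins when its ion product equals Ksp.
BiI₃(s) ⇌ Bi³⁺(aq) + 3 I⁻(aq)
Ksp = [Bi³⁺][I⁻]^3 = [I⁻]^3(0.267)
[I⁻]^3 = 6.04×10⁻¹⁹ / (0.267) = 2.26×10⁻¹⁸
[I⁻] = 1.31×10⁻⁶ mol L⁻¹

1.31×10⁻⁶ M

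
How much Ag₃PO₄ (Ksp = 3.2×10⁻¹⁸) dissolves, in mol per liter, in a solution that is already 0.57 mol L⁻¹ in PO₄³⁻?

Ag₃PO₄(s) ⇌ 3 Ag⁺(aq) + PO₄³⁻(aq)
Let s be the solubility of Ag₃PO₄ here. The common ion gives [PO₄³⁻] ≈ 0.57 mol L⁻¹, and [Ag⁺] = 3s.
Ksp = [Ag⁺]^3[PO₄³⁻] = (3s)^3(0.57)
(3s)^3 = 3.2×10⁻¹⁸ / (0.57) = 5.6×10⁻¹⁸
s = 5.9×10⁻⁷ mol L⁻¹

5.9×10⁻⁷ M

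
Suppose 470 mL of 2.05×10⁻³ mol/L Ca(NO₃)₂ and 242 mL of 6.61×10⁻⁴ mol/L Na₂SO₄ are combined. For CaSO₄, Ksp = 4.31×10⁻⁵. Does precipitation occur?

After mixing, V = 470 mL + 242 mL = 712 mL.
[Ca²⁺] = (2.05×10⁻³)(470)/712 = 1.35×10⁻³ mol/L
[SO₄²⁻] = (6.61×10⁻⁴)(242)/712 = 2.25×10⁻⁴ mol/L
Q = [Ca²⁺][SO₄²⁻] = 3.04×10⁻⁷
Since Q (3.04×10⁻⁷) is less than Ksp (4.31×10⁻⁵), no CaSO₄ precipitates.

No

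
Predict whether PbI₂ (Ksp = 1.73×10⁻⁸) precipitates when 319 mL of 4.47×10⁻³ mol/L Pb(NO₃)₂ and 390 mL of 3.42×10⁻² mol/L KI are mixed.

Yes

Total volume after mixing = 319 + 390 = 709 mL.
[Pb²⁺] = (4.47×10⁻³)(319)/709 = 2.01×10⁻³ mol/L
[I⁻] = (3.42×10⁻²)(390)/709 = 1.88×10⁻² mol/L
Q = [Pb²⁺][I⁻]^2 = 7.12×10⁻⁷
Q = 7.12×10⁻⁷ > Ksp = 1.73×10⁻⁸, so the solution is supersaturated and PbI₂ precipitates.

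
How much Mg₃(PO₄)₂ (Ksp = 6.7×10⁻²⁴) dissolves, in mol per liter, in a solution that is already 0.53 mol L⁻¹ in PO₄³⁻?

9.6×10⁻⁹ M

Mg₃(PO₄)₂(s) ⇌ 3 Mg²⁺(aq) + 2 PO₄³⁻(aq)
The solution already contains PO₄³⁻ at 0.53 mol L⁻¹. Let s be the molar solubility of Mg₃(PO₄)₂.
[PO₄³⁻] ≈ 0.53 mol L⁻¹ (common ion dominates); [Mg²⁺] = 3s.
Ksp = [Mg²⁺]^3[PO₄³⁻]^2 = (3s)^3(0.53)^2
(3s)^3 = 6.7×10⁻²⁴ / (0.53)^2 = 2.4×10⁻²³
s = 9.6×10⁻⁹ mol L⁻¹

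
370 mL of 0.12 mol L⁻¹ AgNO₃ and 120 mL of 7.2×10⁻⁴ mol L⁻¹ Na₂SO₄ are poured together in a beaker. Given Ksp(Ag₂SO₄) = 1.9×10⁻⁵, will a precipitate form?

No

Total volume after mixing = 370 + 120 = 490 mL.
[Ag⁺] = (0.12)(370)/490 = 9.1×10⁻² mol L⁻¹
[SO₄²⁻] = (7.2×10⁻⁴)(120)/490 = 1.8×10⁻⁴ mol L⁻¹
Q = [Ag⁺]^2[SO₄²⁻] = 1.4×10⁻⁶
Since Q (1.4×10⁻⁶) is less than Ksp (1.9×10⁻⁵), no Ag₂SO₄ precipitates.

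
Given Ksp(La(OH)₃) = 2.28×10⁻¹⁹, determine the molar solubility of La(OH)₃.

9.59×10⁻⁶ M

La(OH)₃(s) ⇌ La³⁺(aq) + 3 OH⁻(aq)
If s mol/L of La(OH)₃ dissolves, [La³⁺] = s and [OH⁻] = 3s.
Ksp = [La³⁺][OH⁻]^3 = s · (3s)^3 = 27s^4
27s^4 = 2.28×10⁻¹⁹  ⇒  s^4 = 8.44×10⁻²¹
s = (8.44×10⁻²¹)^(1/4) = 9.59×10⁻⁶ mol L⁻¹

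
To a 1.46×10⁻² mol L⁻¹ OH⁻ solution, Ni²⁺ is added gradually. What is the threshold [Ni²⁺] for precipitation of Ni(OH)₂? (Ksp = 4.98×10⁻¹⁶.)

Precipitation begins when Q = Ksp.
Ni(OH)₂(s) ⇌ Ni²⁺(aq) + 2 OH⁻(aq)
Ksp = [Ni²⁺][OH⁻]^2 = [Ni²⁺](1.46×10⁻²)^2
[Ni²⁺] = 4.98×10⁻¹⁶ / (1.46×10⁻²)^2 = 2.34×10⁻¹²
[Ni²⁺] = 2.34×10⁻¹² mol L⁻¹

2.34×10⁻¹² M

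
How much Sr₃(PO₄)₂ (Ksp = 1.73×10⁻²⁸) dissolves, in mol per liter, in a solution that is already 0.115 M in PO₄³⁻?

Sr₃(PO₄)₂(s) ⇌ 3 Sr²⁺(aq) + 2 PO₄³⁻(aq)
With PO₄³⁻ already at 0.115 M and s small, take [PO₄³⁻] ≈ 0.115 M and [Sr²⁺] = 3s.
Ksp = [Sr²⁺]^3[PO₄³⁻]^2 = (3s)^3(0.115)^2
(3s)^3 = 1.73×10⁻²⁸ / (0.115)^2 = 1.31×10⁻²⁶
s = 7.85×10⁻¹⁰ M

7.85×10⁻¹⁰ M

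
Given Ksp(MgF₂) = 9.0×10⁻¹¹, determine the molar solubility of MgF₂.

MgF₂(s) ⇌ Mg²⁺(aq) + 2 F⁻(aq)
With molar solubility s: [Mg²⁺] = s, [F⁻] = 2s.
Ksp = [Mg²⁺][F⁻]^2 = s · (2s)^2 = 4s^3
4s^3 = 9.0×10⁻¹¹  ⇒  s^3 = 2.3×10⁻¹¹
s = (2.3×10⁻¹¹)^(1/3) = 2.8×10⁻⁴ M

2.8×10⁻⁴ M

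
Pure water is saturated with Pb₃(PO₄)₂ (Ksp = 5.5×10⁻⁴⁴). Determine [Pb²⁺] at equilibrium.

Pb₃(PO₄)₂(s) ⇌ 3 Pb²⁺(aq) + 2 PO₄³⁻(aq)
Call the molar solubility s, so that [Pb²⁺] = 3s and [PO₄³⁻] = 2s.
Ksp = [Pb²⁺]^3[PO₄³⁻]^2 = (3s)^3 · (2s)^2 = 108s^5 = 5.5×10⁻⁴⁴
s = 8.7×10⁻¹⁰ mol/L
[Pb²⁺] = 3s = 2.6×10⁻⁹ mol/L

2.6×10⁻⁹ M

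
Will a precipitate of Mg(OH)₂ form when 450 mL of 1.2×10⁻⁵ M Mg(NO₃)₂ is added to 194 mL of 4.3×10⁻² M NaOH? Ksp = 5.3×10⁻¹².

Yes

After mixing, V = 450 mL + 194 mL = 644 mL.
[Mg²⁺] = (1.2×10⁻⁵)(450)/644 = 8.4×10⁻⁶ M
[OH⁻] = (4.3×10⁻²)(194)/644 = 1.3×10⁻² M
Q = [Mg²⁺][OH⁻]^2 = 1.4×10⁻⁹
Because Q > Ksp (1.4×10⁻⁹ vs 5.3×10⁻¹²), a precipitate of Mg(OH)₂ forms.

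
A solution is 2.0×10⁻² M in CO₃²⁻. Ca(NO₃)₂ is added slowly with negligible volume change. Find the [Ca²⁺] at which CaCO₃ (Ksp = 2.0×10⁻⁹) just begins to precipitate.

The threshold for precipitation is Q = Ksp.
CaCO₃(s) ⇌ Ca²⁺(aq) + CO₃²⁻(aq)
Ksp = [Ca²⁺][CO₃²⁻] = [Ca²⁺](2.0×10⁻²)
[Ca²⁺] = 2.0×10⁻⁹ / (2.0×10⁻²) = 1.0×10⁻⁷
[Ca²⁺] = 1.0×10⁻⁷ M

1.0×10⁻⁷ M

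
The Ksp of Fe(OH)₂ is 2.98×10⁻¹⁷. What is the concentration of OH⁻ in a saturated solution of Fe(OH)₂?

3.91×10⁻⁶ M

Fe(OH)₂(s) ⇌ Fe²⁺(aq) + 2 OH⁻(aq)
For each mole of Fe(OH)₂ that dissolves per liter, [Fe²⁺] = s and [OH⁻] = 2s; let s denote this solubility.
Ksp = [Fe²⁺][OH⁻]^2 = s · (2s)^2 = 4s^3 = 2.98×10⁻¹⁷
s = 1.95×10⁻⁶ mol L⁻¹
[OH⁻] = 2s = 3.91×10⁻⁶ mol L⁻¹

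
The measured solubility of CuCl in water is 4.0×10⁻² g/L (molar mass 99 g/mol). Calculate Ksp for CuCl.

Ksp = 1.6×10⁻⁷

Convert to molarity: s = 4.0×10⁻² / 99 = 4.040×10⁻⁴ mol/L
CuCl(s) ⇌ Cu⁺(aq) + Cl⁻(aq)
For each mole of CuCl that dissolves per liter, [Cu⁺] = s and [Cl⁻] = s; let s denote this solubility.
Ksp = [Cu⁺][Cl⁻] = s · s = s^2
Ksp = (4.040×10⁻⁴)^2 = 1.6×10⁻⁷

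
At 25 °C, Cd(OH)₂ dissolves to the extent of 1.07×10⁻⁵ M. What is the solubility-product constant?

Ksp = 4.90×10⁻¹⁵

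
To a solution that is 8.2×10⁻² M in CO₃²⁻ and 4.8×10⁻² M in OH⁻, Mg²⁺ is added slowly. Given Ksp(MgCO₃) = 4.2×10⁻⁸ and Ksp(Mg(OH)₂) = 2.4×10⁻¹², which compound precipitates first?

Mg(OH)₂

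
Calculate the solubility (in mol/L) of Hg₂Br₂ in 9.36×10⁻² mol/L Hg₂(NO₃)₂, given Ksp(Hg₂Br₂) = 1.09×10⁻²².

1.71×10⁻¹¹ M

Hg₂Br₂(s) ⇌ Hg₂²⁺(aq) + 2 Br⁻(aq)
Hg₂²⁺ is already present at 9.36×10⁻² mol/L. If s mol/L of Hg₂Br₂ dissolves, [Br⁻] = 2s while [Hg₂²⁺] ≈ 9.36×10⁻² mol/L.
Ksp = [Hg₂²⁺][Br⁻]^2 = (9.36×10⁻²)(2s)^2
(2s)^2 = 1.09×10⁻²² / (9.36×10⁻²) = 1.16×10⁻²¹
s = 1.71×10⁻¹¹ mol/L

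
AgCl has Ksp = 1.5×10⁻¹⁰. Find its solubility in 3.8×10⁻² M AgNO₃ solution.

3.9×10⁻⁹ M

AgCl(s) ⇌ Ag⁺(aq) + Cl⁻(aq)
Ag⁺ is already present at 3.8×10⁻² M. If s mol/L of AgCl dissolves, [Cl⁻] = s while [Ag⁺] ≈ 3.8×10⁻² M.
Ksp = [Ag⁺][Cl⁻] = (3.8×10⁻²)s
s = 1.5×10⁻¹⁰ / (3.8×10⁻²) = 3.9×10⁻⁹
s = 3.9×10⁻⁹ M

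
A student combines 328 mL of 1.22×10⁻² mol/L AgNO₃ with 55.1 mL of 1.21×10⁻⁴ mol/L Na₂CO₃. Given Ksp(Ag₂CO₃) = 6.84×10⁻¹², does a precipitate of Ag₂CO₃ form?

Yes

The combined volume is 383.1 mL.
[Ag⁺] = (1.22×10⁻²)(328)/383.1 = 1.04×10⁻² mol/L
[CO₃²⁻] = (1.21×10⁻⁴)(55.1)/383.1 = 1.74×10⁻⁵ mol/L
Q = [Ag⁺]^2[CO₃²⁻] = 1.90×10⁻⁹
Since Q (1.90×10⁻⁹) exceeds Ksp (6.84×10⁻¹²), Ag₂CO₃ will precipitate.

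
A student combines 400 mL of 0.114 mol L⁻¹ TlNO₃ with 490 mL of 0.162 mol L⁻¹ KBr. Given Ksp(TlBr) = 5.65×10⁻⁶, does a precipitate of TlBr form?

Yes

Total volume after mixing = 400 + 490 = 890 mL.
[Tl⁺] = (0.114)(400)/890 = 5.12×10⁻² mol L⁻¹
[Br⁻] = (0.162)(490)/890 = 8.92×10⁻² mol L⁻¹
Q = [Tl⁺][Br⁻] = 4.57×10⁻³
Because Q > Ksp (4.57×10⁻³ vs 5.65×10⁻⁶), a precipitate of TlBr forms.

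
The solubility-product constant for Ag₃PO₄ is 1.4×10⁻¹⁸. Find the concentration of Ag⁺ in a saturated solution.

4.5×10⁻⁵ M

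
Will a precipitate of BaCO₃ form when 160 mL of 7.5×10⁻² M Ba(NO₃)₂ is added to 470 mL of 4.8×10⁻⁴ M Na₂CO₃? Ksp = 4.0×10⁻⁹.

Yes

Total volume after mixing = 160 + 470 = 630 mL.
[Ba²⁺] = (7.5×10⁻²)(160)/630 = 1.9×10⁻² M
[CO₃²⁻] = (4.8×10⁻⁴)(470)/630 = 3.6×10⁻⁴ M
Q = [Ba²⁺][CO₃²⁻] = 6.8×10⁻⁶
Since Q (6.8×10⁻⁶) exceeds Ksp (4.0×10⁻⁹), BaCO₃ will precipitate.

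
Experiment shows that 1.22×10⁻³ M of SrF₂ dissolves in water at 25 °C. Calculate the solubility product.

Ksp = 7.26×10⁻⁹

SrF₂(s) ⇌ Sr²⁺(aq) + 2 F⁻(aq)
For each mole of SrF₂ that dissolves per liter, [Sr²⁺] = s and [F⁻] = 2s; let s denote this solubility.
Ksp = [Sr²⁺][F⁻]^2 = s · (2s)^2 = 4s^3
Ksp = 4 × (1.22×10⁻³)^3 = 7.26×10⁻⁹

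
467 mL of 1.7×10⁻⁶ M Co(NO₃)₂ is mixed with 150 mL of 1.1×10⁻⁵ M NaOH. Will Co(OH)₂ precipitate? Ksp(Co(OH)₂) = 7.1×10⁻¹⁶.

The combined volume is 617 mL.
[Co²⁺] = (1.7×10⁻⁶)(467)/617 = 1.3×10⁻⁶ M
[OH⁻] = (1.1×10⁻⁵)(150)/617 = 2.7×10⁻⁶ M
Q = [Co²⁺][OH⁻]^2 = 9.2×10⁻¹⁸
Q = 9.2×10⁻¹⁸ < Ksp = 7.1×10⁻¹⁶, so the solution is unsaturated and no precipitate forms.

No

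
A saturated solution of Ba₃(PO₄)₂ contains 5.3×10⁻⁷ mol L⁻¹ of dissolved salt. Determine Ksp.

Ksp = 4.5×10⁻³⁰

Ba₃(PO₄)₂(s) ⇌ 3 Ba²⁺(aq) + 2 PO₄³⁻(aq)
Call the molar solubility s, so that [Ba²⁺] = 3s and [PO₄³⁻] = 2s.
Ksp = [Ba²⁺]^3[PO₄³⁻]^2 = (3s)^3 · (2s)^2 = 108s^5
Ksp = 108 × (5.3×10⁻⁷)^5 = 4.5×10⁻³⁰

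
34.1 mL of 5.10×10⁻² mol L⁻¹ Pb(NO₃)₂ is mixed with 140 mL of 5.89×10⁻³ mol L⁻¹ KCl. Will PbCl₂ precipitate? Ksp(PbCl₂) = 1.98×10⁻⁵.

No

Total volume after mixing = 34.1 + 140 = 174.1 mL.
[Pb²⁺] = (5.10×10⁻²)(34.1)/174.1 = 9.99×10⁻³ mol L⁻¹
[Cl⁻] = (5.89×10⁻³)(140)/174.1 = 4.74×10⁻³ mol L⁻¹
Q = [Pb²⁺][Cl⁻]^2 = 2.24×10⁻⁷
Q < Ksp (2.24×10⁻⁷ vs 1.98×10⁻⁵); the solution remains unsaturated and no precipitate forms.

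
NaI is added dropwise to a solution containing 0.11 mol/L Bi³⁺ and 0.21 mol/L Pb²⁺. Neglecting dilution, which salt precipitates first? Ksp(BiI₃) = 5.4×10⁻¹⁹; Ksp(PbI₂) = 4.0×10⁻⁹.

BiI₃

The threshold for precipitation is Q = Ksp.
For BiI₃: [I⁻] = (Ksp/[Bi³⁺])^(1/3) = 1.7×10⁻⁶ mol/L
For PbI₂: [I⁻] = (Ksp/[Pb²⁺])^(1/2) = 1.4×10⁻⁴ mol/L
BiI₃ requires the lower [I⁻], so it precipitates first.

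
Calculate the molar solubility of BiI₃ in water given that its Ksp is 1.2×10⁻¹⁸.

BiI₃(s) ⇌ Bi³⁺(aq) + 3 I⁻(aq)
Call the molar solubility s, so that [Bi³⁺] = s and [I⁻] = 3s.
Ksp = [Bi³⁺][I⁻]^3 = s · (3s)^3 = 27s^4
27s^4 = 1.2×10⁻¹⁸  ⇒  s^4 = 4.4×10⁻²⁰
s = (4.4×10⁻²⁰)^(1/4) = 1.5×10⁻⁵ mol/L

1.5×10⁻⁵ M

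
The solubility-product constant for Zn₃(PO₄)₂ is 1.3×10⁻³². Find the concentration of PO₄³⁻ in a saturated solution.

3.3×10⁻⁷ M

Zn₃(PO₄)₂(s) ⇌ 3 Zn²⁺(aq) + 2 PO₄³⁻(aq)
With molar solubility s: [Zn²⁺] = 3s, [PO₄³⁻] = 2s.
Ksp = [Zn²⁺]^3[PO₄³⁻]^2 = (3s)^3 · (2s)^2 = 108s^5 = 1.3×10⁻³²
s = 1.6×10⁻⁷ mol L⁻¹
[PO₄³⁻] = 2s = 3.3×10⁻⁷ mol L⁻¹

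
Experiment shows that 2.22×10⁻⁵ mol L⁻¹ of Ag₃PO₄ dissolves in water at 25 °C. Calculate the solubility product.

Ag₃PO₄(s) ⇌ 3 Ag⁺(aq) + PO₄³⁻(aq)
For each mole of Ag₃PO₄ that dissolves per liter, [Ag⁺] = 3s and [PO₄³⁻] = s; let s denote this solubility.
Ksp = [Ag⁺]^3[PO₄³⁻] = (3s)^3 · s = 27s^4
Ksp = 27 × (2.22×10⁻⁵)^4 = 6.56×10⁻¹⁸

Ksp = 6.56×10⁻¹⁸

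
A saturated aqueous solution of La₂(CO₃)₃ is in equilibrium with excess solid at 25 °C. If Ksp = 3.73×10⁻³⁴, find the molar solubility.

8.08×10⁻⁸ M

La₂(CO₃)₃(s) ⇌ 2 La³⁺(aq) + 3 CO₃²⁻(aq)
Call the molar solubility s, so that [La³⁺] = 2s and [CO₃²⁻] = 3s.
Ksp = [La³⁺]^2[CO₃²⁻]^3 = (2s)^2 · (3s)^3 = 108s^5
108s^5 = 3.73×10⁻³⁴  ⇒  s^5 = 3.45×10⁻³⁶
s = (3.45×10⁻³⁶)^(1/5) = 8.08×10⁻⁸ mol/L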